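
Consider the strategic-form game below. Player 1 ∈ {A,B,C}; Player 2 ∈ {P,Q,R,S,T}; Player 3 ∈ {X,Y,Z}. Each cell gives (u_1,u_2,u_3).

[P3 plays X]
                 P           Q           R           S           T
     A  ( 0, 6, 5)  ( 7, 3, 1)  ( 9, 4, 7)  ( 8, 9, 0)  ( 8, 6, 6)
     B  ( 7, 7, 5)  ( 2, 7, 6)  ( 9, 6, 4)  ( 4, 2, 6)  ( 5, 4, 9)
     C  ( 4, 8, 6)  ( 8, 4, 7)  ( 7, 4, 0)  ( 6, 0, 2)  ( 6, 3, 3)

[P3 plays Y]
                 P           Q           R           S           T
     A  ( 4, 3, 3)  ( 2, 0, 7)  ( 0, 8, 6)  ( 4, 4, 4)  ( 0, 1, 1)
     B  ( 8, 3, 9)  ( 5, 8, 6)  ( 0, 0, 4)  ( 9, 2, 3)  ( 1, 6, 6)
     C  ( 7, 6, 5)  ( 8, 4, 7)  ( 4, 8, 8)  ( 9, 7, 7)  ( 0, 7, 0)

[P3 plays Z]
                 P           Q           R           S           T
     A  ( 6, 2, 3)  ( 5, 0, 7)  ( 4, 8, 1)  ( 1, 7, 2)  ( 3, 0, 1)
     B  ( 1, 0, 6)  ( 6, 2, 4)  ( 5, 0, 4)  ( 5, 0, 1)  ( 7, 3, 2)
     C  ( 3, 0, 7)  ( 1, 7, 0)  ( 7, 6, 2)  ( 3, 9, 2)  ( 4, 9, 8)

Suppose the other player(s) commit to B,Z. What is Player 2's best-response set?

u_2(P vs B,Z) = 0
u_2(Q vs B,Z) = 2
u_2(R vs B,Z) = 0
u_2(S vs B,Z) = 0
u_2(T vs B,Z) = 3
max payoff 3 at {T}

argmax u_2 = {T}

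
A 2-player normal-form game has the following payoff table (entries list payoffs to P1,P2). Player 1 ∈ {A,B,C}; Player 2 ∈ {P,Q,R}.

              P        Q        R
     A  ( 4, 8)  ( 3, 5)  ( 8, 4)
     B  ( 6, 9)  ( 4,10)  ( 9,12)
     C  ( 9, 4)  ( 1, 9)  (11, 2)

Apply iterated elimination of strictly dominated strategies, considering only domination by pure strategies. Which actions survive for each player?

IESDS → P1:{B,C} P2:{Q,R}

P1 drop A (B beats it: P:6>4 Q:4>3 R:9>8)
P2 drop P (Q beats it: B:10>9 C:9>4)
P1→{B,C} P2→{Q,R}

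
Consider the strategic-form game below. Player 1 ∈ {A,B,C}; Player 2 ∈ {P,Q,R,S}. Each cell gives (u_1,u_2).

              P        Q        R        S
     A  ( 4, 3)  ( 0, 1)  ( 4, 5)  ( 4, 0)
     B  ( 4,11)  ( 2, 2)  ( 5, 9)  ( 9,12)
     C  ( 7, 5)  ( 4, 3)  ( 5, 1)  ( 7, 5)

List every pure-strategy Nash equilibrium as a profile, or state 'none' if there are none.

(A,P): not NE [P1→C gives 7>4; P2→R gives 5>3]
(A,Q): not NE [P1→C gives 4>0; P2→R gives 5>1]
(A,R): not NE [P1→C gives 5>4]
(A,S): not NE [P1→B gives 9>4; P2→R gives 5>0]
(B,P): not NE [P1→C gives 7>4; P2→S gives 12>11]
(B,Q): not NE [P1→C gives 4>2; P2→S gives 12>2]
(B,R): not NE [P2→S gives 12>9]
(B,S): NE
(C,P): NE
(C,Q): not NE [P2→S gives 5>3]
(C,R): not NE [P2→S gives 5>1]
(C,S): not NE [P1→B gives 9>7]

PSNE = {(B,S), (C,P)}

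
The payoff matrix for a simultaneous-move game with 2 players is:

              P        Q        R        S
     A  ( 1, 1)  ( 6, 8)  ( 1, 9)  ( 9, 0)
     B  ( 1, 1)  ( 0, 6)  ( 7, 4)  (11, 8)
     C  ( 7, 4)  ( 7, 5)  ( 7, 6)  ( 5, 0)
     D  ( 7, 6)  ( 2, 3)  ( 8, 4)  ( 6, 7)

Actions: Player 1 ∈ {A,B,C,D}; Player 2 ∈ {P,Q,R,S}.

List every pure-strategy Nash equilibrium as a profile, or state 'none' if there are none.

NE set: (B,S)

(A,P): not NE [P1→D gives 7>1; P2→R gives 9>1]
(A,Q): not NE [P1→C gives 7>6; P2→R gives 9>8]
(A,R): not NE [P1→D gives 8>1]
(A,S): not NE [P1→B gives 11>9; P2→R gives 9>0]
(B,P): not NE [P1→D gives 7>1; P2→S gives 8>1]
(B,Q): not NE [P1→C gives 7>0; P2→S gives 8>6]
(B,R): not NE [P1→D gives 8>7; P2→S gives 8>4]
(B,S): NE
(C,P): not NE [P2→R gives 6>4]
(C,Q): not NE [P2→R gives 6>5]
(C,R): not NE [P1→D gives 8>7]
(C,S): not NE [P1→B gives 11>5; P2→R gives 6>0]
(D,P): not NE [P2→S gives 7>6]
(D,Q): not NE [P1→C gives 7>2; P2→S gives 7>3]
(D,R): not NE [P2→S gives 7>4]
(D,S): not NE [P1→B gives 11>6]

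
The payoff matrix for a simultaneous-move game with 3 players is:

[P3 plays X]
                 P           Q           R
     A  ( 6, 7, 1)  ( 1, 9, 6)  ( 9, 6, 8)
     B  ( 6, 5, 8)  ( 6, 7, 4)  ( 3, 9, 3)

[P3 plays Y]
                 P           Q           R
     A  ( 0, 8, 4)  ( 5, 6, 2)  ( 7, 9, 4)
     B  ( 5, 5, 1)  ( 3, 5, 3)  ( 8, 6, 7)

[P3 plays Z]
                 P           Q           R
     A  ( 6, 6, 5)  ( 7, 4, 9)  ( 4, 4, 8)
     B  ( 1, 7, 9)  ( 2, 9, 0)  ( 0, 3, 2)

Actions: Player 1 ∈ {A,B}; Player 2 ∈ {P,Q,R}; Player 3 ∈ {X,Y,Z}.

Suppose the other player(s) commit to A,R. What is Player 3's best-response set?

argmax u_3 = {X,Z}

u_3(X vs A,R) = 8
u_3(Y vs A,R) = 4
u_3(Z vs A,R) = 8
max payoff 8 at {X,Z}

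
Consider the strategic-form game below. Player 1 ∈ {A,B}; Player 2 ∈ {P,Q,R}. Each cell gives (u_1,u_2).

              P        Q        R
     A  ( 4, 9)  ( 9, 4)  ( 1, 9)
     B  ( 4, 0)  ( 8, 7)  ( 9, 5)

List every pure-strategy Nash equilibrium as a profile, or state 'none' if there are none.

(A,P): NE
(A,Q): not NE [P2→R gives 9>4]
(A,R): not NE [P1→B gives 9>1]
(B,P): not NE [P2→Q gives 7>0]
(B,Q): not NE [P1→A gives 9>8]
(B,R): not NE [P2→Q gives 7>5]

PSNE = {(A,P)}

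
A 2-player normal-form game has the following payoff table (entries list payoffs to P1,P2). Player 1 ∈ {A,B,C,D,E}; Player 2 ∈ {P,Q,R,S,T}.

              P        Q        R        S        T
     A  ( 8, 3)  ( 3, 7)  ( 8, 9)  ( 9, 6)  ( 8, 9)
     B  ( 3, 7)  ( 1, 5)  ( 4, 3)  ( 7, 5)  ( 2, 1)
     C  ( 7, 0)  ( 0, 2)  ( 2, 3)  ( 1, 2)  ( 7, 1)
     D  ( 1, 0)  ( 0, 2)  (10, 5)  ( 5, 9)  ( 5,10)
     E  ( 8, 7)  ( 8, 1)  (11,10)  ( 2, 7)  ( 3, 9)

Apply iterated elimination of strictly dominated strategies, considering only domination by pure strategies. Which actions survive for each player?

IESDS → P1:{A,D,E} P2:{R,T}

P1 drop B (A beats it: P:8>3 Q:3>1 R:8>4 S:9>7 T:8>2)
P1 drop C (A beats it: P:8>7 Q:3>0 R:8>2 S:9>1 T:8>7)
P2 drop P (R beats it: A:9>3 D:5>0 E:10>7)
P2 drop Q (R beats it: A:9>7 D:5>2 E:10>1)
P2 drop S (T beats it: A:9>6 D:10>9 E:9>7)
P1→{A,D,E} P2→{R,T}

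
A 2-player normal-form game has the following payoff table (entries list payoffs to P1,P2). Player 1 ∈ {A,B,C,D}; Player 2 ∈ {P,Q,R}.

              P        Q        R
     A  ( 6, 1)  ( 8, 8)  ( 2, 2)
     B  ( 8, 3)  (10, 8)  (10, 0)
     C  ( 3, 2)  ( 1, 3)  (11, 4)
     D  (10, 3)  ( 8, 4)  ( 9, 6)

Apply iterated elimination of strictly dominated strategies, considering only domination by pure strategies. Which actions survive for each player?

P1 drop A (B beats it: P:8>6 Q:10>8 R:10>2)
P2 drop P (Q beats it: B:8>3 C:3>2 D:4>3)
P1 drop D (B beats it: Q:10>8 R:10>9)
P1→{B,C} P2→{Q,R}

IESDS → P1:{B,C} P2:{Q,R}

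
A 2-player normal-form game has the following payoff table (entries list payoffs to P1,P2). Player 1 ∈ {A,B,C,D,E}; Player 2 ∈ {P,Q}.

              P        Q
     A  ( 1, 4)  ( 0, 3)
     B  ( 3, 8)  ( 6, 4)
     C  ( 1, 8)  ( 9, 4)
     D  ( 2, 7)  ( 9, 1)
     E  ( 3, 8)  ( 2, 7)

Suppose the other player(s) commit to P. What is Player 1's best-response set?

BR_1 = {B,E}

u_1(A vs P) = 1
u_1(B vs P) = 3
u_1(C vs P) = 1
u_1(D vs P) = 2
u_1(E vs P) = 3
max payoff 3 at {B,E}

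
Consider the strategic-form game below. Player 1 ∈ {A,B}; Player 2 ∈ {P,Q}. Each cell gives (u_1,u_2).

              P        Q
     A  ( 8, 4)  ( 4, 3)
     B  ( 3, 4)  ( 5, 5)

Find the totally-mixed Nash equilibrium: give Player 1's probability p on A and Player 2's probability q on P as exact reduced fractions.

P1 mixes 1/2 on A; P2 mixes 1/6 on P

P1 indiff ⇒ q·8+(1-q)·4 = q·3+(1-q)·5 ⇒ q(5) = (1-q)(1) ⇒ q = 1/6
P2 indiff ⇒ p·4+(1-p)·4 = p·3+(1-p)·5 ⇒ p(1) = (1-p)(1) ⇒ p = 1/2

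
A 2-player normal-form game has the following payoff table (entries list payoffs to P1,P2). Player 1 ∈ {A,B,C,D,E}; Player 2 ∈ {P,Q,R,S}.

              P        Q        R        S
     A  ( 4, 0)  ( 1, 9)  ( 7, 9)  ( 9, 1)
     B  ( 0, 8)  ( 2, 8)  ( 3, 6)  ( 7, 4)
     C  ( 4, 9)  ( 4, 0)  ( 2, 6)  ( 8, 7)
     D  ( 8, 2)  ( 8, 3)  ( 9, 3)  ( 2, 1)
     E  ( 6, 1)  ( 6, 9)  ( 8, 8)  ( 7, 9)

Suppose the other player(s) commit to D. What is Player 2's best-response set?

u_2(P vs D) = 2
u_2(Q vs D) = 3
u_2(R vs D) = 3
u_2(S vs D) = 1
max payoff 3 at {Q,R}

argmax u_2 = {Q,R}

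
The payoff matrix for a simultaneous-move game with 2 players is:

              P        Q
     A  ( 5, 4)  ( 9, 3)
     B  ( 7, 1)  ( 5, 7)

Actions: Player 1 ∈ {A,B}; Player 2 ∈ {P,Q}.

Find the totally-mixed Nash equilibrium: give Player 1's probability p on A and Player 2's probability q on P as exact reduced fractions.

P1 mixes 6/7 on A; P2 mixes 2/3 on P

P1 indiff ⇒ q·5+(1-q)·9 = q·7+(1-q)·5 ⇒ q(-2) = (1-q)(-4) ⇒ q = 2/3
P2 indiff ⇒ p·4+(1-p)·1 = p·3+(1-p)·7 ⇒ p(1) = (1-p)(6) ⇒ p = 6/7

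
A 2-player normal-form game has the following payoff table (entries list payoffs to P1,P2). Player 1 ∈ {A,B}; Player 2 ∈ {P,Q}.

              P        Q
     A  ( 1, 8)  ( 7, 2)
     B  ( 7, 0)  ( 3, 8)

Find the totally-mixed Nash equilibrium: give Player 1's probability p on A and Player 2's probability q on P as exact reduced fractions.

P1 indiff ⇒ q·1+(1-q)·7 = q·7+(1-q)·3 ⇒ q(-6) = (1-q)(-4) ⇒ q = 2/5
P2 indiff ⇒ p·8+(1-p)·0 = p·2+(1-p)·8 ⇒ p(6) = (1-p)(8) ⇒ p = 4/7

P1 mixes 4/7 on A; P2 mixes 2/5 on P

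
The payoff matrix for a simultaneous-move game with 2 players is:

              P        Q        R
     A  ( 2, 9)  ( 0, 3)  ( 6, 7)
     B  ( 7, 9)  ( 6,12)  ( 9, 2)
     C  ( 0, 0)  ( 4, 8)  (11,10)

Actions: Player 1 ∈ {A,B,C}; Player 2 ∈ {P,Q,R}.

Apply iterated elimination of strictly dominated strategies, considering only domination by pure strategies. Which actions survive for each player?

P1 drop A (B beats it: P:7>2 Q:6>0 R:9>6)
P2 drop P (Q beats it: B:12>9 C:8>0)
P1→{B,C} P2→{Q,R}

Remaining: P1:{B,C} P2:{Q,R}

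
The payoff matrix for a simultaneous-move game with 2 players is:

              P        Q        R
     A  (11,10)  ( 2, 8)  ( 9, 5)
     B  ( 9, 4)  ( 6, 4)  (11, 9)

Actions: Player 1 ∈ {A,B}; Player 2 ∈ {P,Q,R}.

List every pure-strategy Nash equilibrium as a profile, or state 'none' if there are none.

(A,P): NE
(A,Q): not NE [P1→B gives 6>2; P2→P gives 10>8]
(A,R): not NE [P1→B gives 11>9; P2→P gives 10>5]
(B,P): not NE [P1→A gives 11>9; P2→R gives 9>4]
(B,Q): not NE [P2→R gives 9>4]
(B,R): NE

PSNE = {(A,P), (B,R)}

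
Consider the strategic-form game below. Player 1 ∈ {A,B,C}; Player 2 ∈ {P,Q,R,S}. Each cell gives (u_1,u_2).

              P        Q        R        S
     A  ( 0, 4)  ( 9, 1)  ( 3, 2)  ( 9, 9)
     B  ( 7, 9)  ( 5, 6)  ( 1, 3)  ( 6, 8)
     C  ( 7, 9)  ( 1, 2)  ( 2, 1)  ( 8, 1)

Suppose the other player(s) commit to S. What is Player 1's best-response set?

BR_1 = {A}

u_1(A vs S) = 9
u_1(B vs S) = 6
u_1(C vs S) = 8
max payoff 9 at {A}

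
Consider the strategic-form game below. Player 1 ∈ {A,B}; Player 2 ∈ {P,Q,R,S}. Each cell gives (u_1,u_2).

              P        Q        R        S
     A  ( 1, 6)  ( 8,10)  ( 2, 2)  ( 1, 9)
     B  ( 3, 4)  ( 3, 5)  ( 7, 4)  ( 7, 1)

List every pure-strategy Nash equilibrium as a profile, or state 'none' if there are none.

Nash profiles: (A,Q)

(A,P): not NE [P1→B gives 3>1; P2→Q gives 10>6]
(A,Q): NE
(A,R): not NE [P1→B gives 7>2; P2→Q gives 10>2]
(A,S): not NE [P1→B gives 7>1; P2→Q gives 10>9]
(B,P): not NE [P2→Q gives 5>4]
(B,Q): not NE [P1→A gives 8>3]
(B,R): not NE [P2→Q gives 5>4]
(B,S): not NE [P2→Q gives 5>1]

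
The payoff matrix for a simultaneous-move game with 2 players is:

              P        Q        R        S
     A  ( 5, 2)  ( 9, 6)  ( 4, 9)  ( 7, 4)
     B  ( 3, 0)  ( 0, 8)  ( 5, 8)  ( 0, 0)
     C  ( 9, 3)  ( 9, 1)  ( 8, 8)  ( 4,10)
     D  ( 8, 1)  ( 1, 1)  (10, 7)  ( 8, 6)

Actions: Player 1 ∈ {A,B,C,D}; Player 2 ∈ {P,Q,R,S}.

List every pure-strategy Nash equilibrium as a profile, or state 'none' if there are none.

(A,P): not NE [P1→C gives 9>5; P2→R gives 9>2]
(A,Q): not NE [P2→R gives 9>6]
(A,R): not NE [P1→D gives 10>4]
(A,S): not NE [P1→D gives 8>7; P2→R gives 9>4]
(B,P): not NE [P1→C gives 9>3; P2→R gives 8>0]
(B,Q): not NE [P1→C gives 9>0]
(B,R): not NE [P1→D gives 10>5]
(B,S): not NE [P1→D gives 8>0; P2→R gives 8>0]
(C,P): not NE [P2→S gives 10>3]
(C,Q): not NE [P2→S gives 10>1]
(C,R): not NE [P1→D gives 10>8; P2→S gives 10>8]
(C,S): not NE [P1→D gives 8>4]
(D,P): not NE [P1→C gives 9>8; P2→R gives 7>1]
(D,Q): not NE [P1→C gives 9>1; P2→R gives 7>1]
(D,R): NE
(D,S): not NE [P2→R gives 7>6]

Nash profiles: (D,R)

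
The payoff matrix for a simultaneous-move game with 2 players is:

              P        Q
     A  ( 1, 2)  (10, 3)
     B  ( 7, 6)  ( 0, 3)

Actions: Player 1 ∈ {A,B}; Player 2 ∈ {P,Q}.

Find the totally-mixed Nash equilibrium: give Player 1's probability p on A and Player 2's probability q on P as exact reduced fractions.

P1 indiff ⇒ q·1+(1-q)·10 = q·7+(1-q)·0 ⇒ q(-6) = (1-q)(-10) ⇒ q = 5/8
P2 indiff ⇒ p·2+(1-p)·6 = p·3+(1-p)·3 ⇒ p(-1) = (1-p)(-3) ⇒ p = 3/4

p=3/4, q=5/8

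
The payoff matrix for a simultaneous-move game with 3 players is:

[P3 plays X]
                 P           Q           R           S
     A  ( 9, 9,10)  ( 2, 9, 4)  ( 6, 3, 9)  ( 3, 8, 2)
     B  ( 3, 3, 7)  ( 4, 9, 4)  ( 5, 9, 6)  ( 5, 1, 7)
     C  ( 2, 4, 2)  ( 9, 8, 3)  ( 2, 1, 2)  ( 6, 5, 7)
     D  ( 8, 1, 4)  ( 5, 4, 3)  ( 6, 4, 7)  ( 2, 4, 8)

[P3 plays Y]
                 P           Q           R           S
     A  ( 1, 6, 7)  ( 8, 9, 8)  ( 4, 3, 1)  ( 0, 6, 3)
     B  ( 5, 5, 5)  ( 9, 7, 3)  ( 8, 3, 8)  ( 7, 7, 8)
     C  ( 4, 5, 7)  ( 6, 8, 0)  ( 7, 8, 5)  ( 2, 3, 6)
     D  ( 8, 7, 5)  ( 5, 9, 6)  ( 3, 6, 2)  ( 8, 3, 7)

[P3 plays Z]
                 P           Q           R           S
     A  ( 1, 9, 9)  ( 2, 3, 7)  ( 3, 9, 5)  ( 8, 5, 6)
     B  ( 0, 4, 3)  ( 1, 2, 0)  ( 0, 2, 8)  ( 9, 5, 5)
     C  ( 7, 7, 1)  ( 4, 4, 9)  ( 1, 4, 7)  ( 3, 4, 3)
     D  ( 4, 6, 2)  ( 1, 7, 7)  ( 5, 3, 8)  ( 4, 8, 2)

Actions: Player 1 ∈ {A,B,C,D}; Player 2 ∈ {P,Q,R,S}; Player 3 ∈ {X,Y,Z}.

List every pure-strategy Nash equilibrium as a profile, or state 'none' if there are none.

PSNE = {(A,P,X)}

(A,P,X): NE
(A,P,Y): not NE [P1→D gives 8>1; P2→Q gives 9>6; P3→X gives 10>7]
(A,P,Z): not NE [P1→C gives 7>1; P3→X gives 10>9]
(A,Q,X): not NE [P1→C gives 9>2; P3→Y gives 8>4]
(A,Q,Y): not NE [P1→B gives 9>8]
(A,Q,Z): not NE [P1→C gives 4>2; P2→R gives 9>3; P3→Y gives 8>7]
(A,R,X): not NE [P2→Q gives 9>3]
(A,R,Y): not NE [P1→B gives 8>4; P2→Q gives 9>3; P3→X gives 9>1]
(A,R,Z): not NE [P1→D gives 5>3; P3→X gives 9>5]
(A,S,X): not NE [P1→C gives 6>3; P2→Q gives 9>8; P3→Z gives 6>2]
(A,S,Y): not NE [P1→D gives 8>0; P2→Q gives 9>6; P3→Z gives 6>3]
(A,S,Z): not NE [P1→B gives 9>8; P2→R gives 9>5]
(B,P,X): not NE [P1→A gives 9>3; P2→R gives 9>3]
(B,P,Y): not NE [P1→D gives 8>5; P2→S gives 7>5; P3→X gives 7>5]
(B,P,Z): not NE [P1→C gives 7>0; P2→S gives 5>4; P3→X gives 7>3]
(B,Q,X): not NE [P1→C gives 9>4]
(B,Q,Y): not NE [P3→X gives 4>3]
(B,Q,Z): not NE [P1→C gives 4>1; P2→S gives 5>2; P3→X gives 4>0]
(B,R,X): not NE [P1→D gives 6>5; P3→Z gives 8>6]
(B,R,Y): not NE [P2→S gives 7>3]
(B,R,Z): not NE [P1→D gives 5>0; P2→S gives 5>2]
(B,S,X): not NE [P1→C gives 6>5; P2→R gives 9>1; P3→Y gives 8>7]
(B,S,Y): not NE [P1→D gives 8>7]
(B,S,Z): not NE [P3→Y gives 8>5]
(C,P,X): not NE [P1→A gives 9>2; P2→Q gives 8>4; P3→Y gives 7>2]
(C,P,Y): not NE [P1→D gives 8>4; P2→R gives 8>5]
(C,P,Z): not NE [P3→Y gives 7>1]
(C,Q,X): not NE [P3→Z gives 9>3]
(C,Q,Y): not NE [P1→B gives 9>6; P3→Z gives 9>0]
(C,Q,Z): not NE [P2→P gives 7>4]
(C,R,X): not NE [P1→D gives 6>2; P2→Q gives 8>1; P3→Z gives 7>2]
(C,R,Y): not NE [P1→B gives 8>7; P3→Z gives 7>5]
(C,R,Z): not NE [P1→D gives 5>1; P2→P gives 7>4]
(C,S,X): not NE [P2→Q gives 8>5]
(C,S,Y): not NE [P1→D gives 8>2; P2→R gives 8>3; P3→X gives 7>6]
(C,S,Z): not NE [P1→B gives 9>3; P2→P gives 7>4; P3→X gives 7>3]
(D,P,X): not NE [P1→A gives 9>8; P2→S gives 4>1; P3→Y gives 5>4]
(D,P,Y): not NE [P2→Q gives 9>7]
(D,P,Z): not NE [P1→C gives 7>4; P2→S gives 8>6; P3→Y gives 5>2]
(D,Q,X): not NE [P1→C gives 9>5; P3→Z gives 7>3]
(D,Q,Y): not NE [P1→B gives 9>5; P3→Z gives 7>6]
(D,Q,Z): not NE [P1→C gives 4>1; P2→S gives 8>7]
(D,R,X): not NE [P3→Z gives 8>7]
(D,R,Y): not NE [P1→B gives 8>3; P2→Q gives 9>6; P3→Z gives 8>2]
(D,R,Z): not NE [P2→S gives 8>3]
(D,S,X): not NE [P1→C gives 6>2]
(D,S,Y): not NE [P2→Q gives 9>3; P3→X gives 8>7]
(D,S,Z): not NE [P1→B gives 9>4; P3→X gives 8>2]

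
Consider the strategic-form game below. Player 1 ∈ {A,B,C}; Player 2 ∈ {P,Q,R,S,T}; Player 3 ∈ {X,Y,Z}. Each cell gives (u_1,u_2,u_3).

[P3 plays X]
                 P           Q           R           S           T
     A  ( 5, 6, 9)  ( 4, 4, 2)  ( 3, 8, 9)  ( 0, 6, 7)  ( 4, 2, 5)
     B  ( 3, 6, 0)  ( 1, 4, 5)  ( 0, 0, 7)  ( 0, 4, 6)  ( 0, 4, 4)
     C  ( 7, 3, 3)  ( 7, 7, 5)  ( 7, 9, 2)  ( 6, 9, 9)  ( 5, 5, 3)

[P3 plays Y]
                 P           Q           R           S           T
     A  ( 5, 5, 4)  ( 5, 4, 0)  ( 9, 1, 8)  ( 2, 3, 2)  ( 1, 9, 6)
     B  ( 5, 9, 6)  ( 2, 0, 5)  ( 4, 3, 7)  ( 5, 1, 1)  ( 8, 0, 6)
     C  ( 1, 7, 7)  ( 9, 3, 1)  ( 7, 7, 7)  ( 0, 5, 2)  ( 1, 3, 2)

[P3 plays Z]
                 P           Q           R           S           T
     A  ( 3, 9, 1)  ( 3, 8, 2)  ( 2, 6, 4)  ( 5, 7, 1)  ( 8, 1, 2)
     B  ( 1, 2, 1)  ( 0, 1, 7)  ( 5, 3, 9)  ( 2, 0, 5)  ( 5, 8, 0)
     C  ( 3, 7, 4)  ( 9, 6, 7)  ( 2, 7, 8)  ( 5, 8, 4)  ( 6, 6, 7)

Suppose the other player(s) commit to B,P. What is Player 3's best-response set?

u_3(X vs B,P) = 0
u_3(Y vs B,P) = 6
u_3(Z vs B,P) = 1
max payoff 6 at {Y}

argmax u_3 = {Y}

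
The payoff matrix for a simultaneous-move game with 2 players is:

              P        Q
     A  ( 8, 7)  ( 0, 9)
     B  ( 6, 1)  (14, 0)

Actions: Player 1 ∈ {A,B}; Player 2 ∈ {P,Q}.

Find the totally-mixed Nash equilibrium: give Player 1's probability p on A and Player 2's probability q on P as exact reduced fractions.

(p,q) = (1/3, 7/8)

P1 indiff ⇒ q·8+(1-q)·0 = q·6+(1-q)·14 ⇒ q(2) = (1-q)(14) ⇒ q = 7/8
P2 indiff ⇒ p·7+(1-p)·1 = p·9+(1-p)·0 ⇒ p(-2) = (1-p)(-1) ⇒ p = 1/3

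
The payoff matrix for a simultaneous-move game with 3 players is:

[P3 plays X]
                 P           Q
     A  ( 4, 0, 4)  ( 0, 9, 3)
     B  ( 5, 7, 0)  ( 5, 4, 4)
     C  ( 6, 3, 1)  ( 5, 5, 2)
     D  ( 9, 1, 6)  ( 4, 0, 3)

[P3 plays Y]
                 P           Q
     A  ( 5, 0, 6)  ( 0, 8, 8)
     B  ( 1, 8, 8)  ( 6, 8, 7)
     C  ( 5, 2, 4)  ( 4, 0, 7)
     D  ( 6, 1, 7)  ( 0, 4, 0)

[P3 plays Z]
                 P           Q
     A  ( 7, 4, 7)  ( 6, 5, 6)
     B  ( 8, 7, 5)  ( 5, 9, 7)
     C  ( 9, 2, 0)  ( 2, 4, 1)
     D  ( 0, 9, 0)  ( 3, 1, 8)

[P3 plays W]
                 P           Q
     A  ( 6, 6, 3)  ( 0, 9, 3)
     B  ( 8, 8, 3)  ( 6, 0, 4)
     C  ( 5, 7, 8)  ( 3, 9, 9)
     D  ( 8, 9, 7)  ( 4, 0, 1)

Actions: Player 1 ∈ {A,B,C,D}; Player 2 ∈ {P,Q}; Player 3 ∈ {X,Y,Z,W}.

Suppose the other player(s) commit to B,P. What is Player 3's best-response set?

P3 best: {Y}

u_3(X vs B,P) = 0
u_3(Y vs B,P) = 8
u_3(Z vs B,P) = 5
u_3(W vs B,P) = 3
max payoff 8 at {Y}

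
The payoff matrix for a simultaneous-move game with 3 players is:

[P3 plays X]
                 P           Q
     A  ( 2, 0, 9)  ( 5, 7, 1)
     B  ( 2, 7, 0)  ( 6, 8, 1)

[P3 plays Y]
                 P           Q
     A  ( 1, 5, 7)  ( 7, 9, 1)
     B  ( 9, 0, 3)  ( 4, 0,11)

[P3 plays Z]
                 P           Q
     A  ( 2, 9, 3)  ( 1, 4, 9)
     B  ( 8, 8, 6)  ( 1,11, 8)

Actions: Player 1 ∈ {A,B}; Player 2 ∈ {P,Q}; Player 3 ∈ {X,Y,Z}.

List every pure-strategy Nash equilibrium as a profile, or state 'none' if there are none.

PSNE: ∅

(A,P,X): not NE [P2→Q gives 7>0]
(A,P,Y): not NE [P1→B gives 9>1; P2→Q gives 9>5; P3→X gives 9>7]
(A,P,Z): not NE [P1→B gives 8>2; P3→X gives 9>3]
(A,Q,X): not NE [P1→B gives 6>5; P3→Z gives 9>1]
(A,Q,Y): not NE [P3→Z gives 9>1]
(A,Q,Z): not NE [P2→P gives 9>4]
(B,P,X): not NE [P2→Q gives 8>7; P3→Z gives 6>0]
(B,P,Y): not NE [P3→Z gives 6>3]
(B,P,Z): not NE [P2→Q gives 11>8]
(B,Q,X): not NE [P3→Y gives 11>1]
(B,Q,Y): not NE [P1→A gives 7>4]
(B,Q,Z): not NE [P3→Y gives 11>8]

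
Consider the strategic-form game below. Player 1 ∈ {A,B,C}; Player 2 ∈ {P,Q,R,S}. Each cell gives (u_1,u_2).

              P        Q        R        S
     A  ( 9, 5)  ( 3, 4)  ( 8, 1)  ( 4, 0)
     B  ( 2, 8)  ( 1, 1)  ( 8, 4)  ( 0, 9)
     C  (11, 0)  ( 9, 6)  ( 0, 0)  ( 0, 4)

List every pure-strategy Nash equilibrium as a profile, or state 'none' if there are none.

Nash profiles: (C,Q)

(A,P): not NE [P1→C gives 11>9]
(A,Q): not NE [P1→C gives 9>3; P2→P gives 5>4]
(A,R): not NE [P2→P gives 5>1]
(A,S): not NE [P2→P gives 5>0]
(B,P): not NE [P1→C gives 11>2; P2→S gives 9>8]
(B,Q): not NE [P1→C gives 9>1; P2→S gives 9>1]
(B,R): not NE [P2→S gives 9>4]
(B,S): not NE [P1→A gives 4>0]
(C,P): not NE [P2→Q gives 6>0]
(C,Q): NE
(C,R): not NE [P1→B gives 8>0; P2→Q gives 6>0]
(C,S): not NE [P1→A gives 4>0; P2→Q gives 6>4]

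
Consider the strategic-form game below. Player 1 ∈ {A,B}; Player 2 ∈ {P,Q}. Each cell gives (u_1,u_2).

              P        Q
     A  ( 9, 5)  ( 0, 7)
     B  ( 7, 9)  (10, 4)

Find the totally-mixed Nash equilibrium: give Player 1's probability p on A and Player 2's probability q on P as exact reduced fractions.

(p,q) = (5/7, 5/6)

P1 indiff ⇒ q·9+(1-q)·0 = q·7+(1-q)·10 ⇒ q(2) = (1-q)(10) ⇒ q = 5/6
P2 indiff ⇒ p·5+(1-p)·9 = p·7+(1-p)·4 ⇒ p(-2) = (1-p)(-5) ⇒ p = 5/7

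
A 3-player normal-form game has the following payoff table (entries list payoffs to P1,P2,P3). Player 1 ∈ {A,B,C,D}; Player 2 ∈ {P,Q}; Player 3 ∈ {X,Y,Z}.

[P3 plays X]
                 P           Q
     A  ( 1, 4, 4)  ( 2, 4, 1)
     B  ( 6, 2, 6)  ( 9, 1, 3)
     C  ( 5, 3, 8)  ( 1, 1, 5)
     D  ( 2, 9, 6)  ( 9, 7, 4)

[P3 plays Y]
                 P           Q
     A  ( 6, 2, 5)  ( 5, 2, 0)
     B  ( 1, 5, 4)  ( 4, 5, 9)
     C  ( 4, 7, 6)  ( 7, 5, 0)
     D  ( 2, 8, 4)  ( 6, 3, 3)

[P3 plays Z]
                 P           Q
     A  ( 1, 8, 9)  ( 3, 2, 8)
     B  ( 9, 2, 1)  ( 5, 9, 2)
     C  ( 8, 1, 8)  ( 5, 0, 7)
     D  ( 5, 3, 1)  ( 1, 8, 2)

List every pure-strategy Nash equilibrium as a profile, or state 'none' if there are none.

PSNE = {(B,P,X)}

(A,P,X): not NE [P1→B gives 6>1; P3→Z gives 9>4]
(A,P,Y): not NE [P3→Z gives 9>5]
(A,P,Z): not NE [P1→B gives 9>1]
(A,Q,X): not NE [P1→D gives 9>2; P3→Z gives 8>1]
(A,Q,Y): not NE [P1→C gives 7>5; P3→Z gives 8>0]
(A,Q,Z): not NE [P1→C gives 5>3; P2→P gives 8>2]
(B,P,X): NE
(B,P,Y): not NE [P1→A gives 6>1; P3→X gives 6>4]
(B,P,Z): not NE [P2→Q gives 9>2; P3→X gives 6>1]
(B,Q,X): not NE [P2→P gives 2>1; P3→Y gives 9>3]
(B,Q,Y): not NE [P1→C gives 7>4]
(B,Q,Z): not NE [P3→Y gives 9>2]
(C,P,X): not NE [P1→B gives 6>5]
(C,P,Y): not NE [P1→A gives 6>4; P3→Z gives 8>6]
(C,P,Z): not NE [P1→B gives 9>8]
(C,Q,X): not NE [P1→D gives 9>1; P2→P gives 3>1; P3→Z gives 7>5]
(C,Q,Y): not NE [P2→P gives 7>5; P3→Z gives 7>0]
(C,Q,Z): not NE [P2→P gives 1>0]
(D,P,X): not NE [P1→B gives 6>2]
(D,P,Y): not NE [P1→A gives 6>2; P3→X gives 6>4]
(D,P,Z): not NE [P1→B gives 9>5; P2→Q gives 8>3; P3→X gives 6>1]
(D,Q,X): not NE [P2→P gives 9>7]
(D,Q,Y): not NE [P1→C gives 7>6; P2→P gives 8>3; P3→X gives 4>3]
(D,Q,Z): not NE [P1→C gives 5>1; P3→X gives 4>2]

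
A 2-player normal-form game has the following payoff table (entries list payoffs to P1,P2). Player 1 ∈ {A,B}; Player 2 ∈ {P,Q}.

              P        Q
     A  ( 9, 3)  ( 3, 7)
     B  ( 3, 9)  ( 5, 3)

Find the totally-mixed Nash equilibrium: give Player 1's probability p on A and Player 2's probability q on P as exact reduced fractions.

P1 indiff ⇒ q·9+(1-q)·3 = q·3+(1-q)·5 ⇒ q(6) = (1-q)(2) ⇒ q = 1/4
P2 indiff ⇒ p·3+(1-p)·9 = p·7+(1-p)·3 ⇒ p(-4) = (1-p)(-6) ⇒ p = 3/5

p=3/5, q=1/4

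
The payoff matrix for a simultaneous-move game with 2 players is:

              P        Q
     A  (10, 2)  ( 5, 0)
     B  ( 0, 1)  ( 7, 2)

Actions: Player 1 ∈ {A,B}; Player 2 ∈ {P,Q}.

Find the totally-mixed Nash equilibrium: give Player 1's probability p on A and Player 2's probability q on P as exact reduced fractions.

P1 indiff ⇒ q·10+(1-q)·5 = q·0+(1-q)·7 ⇒ q(10) = (1-q)(2) ⇒ q = 1/6
P2 indiff ⇒ p·2+(1-p)·1 = p·0+(1-p)·2 ⇒ p(2) = (1-p)(1) ⇒ p = 1/3

p=1/3, q=1/6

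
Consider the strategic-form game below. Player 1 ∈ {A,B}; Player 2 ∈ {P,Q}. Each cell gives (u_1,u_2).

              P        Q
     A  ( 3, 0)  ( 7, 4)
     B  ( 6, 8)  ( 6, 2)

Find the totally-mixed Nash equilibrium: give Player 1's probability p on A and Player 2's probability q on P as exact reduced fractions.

P1 mixes 3/5 on A; P2 mixes 1/4 on P

P1 indiff ⇒ q·3+(1-q)·7 = q·6+(1-q)·6 ⇒ q(-3) = (1-q)(-1) ⇒ q = 1/4
P2 indiff ⇒ p·0+(1-p)·8 = p·4+(1-p)·2 ⇒ p(-4) = (1-p)(-6) ⇒ p = 3/5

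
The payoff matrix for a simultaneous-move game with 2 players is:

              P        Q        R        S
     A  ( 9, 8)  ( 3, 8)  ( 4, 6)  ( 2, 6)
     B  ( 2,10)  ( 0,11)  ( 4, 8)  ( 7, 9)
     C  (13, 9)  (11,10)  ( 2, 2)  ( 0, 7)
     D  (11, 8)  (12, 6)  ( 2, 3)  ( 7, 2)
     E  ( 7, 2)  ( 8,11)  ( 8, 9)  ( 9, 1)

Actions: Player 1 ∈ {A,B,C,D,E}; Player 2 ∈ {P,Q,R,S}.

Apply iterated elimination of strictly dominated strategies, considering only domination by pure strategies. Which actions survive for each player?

IESDS → P1:{C,D} P2:{P,Q}

P1 drop B (E beats it: P:7>2 Q:8>0 R:8>4 S:9>7)
P2 drop R (Q beats it: A:8>6 C:10>2 D:6>3 E:11>9)
P1 drop A (D beats it: P:11>9 Q:12>3 S:7>2)
P2 drop S (P beats it: C:9>7 D:8>2 E:2>1)
P1 drop E (C beats it: P:13>7 Q:11>8)
P1→{C,D} P2→{P,Q}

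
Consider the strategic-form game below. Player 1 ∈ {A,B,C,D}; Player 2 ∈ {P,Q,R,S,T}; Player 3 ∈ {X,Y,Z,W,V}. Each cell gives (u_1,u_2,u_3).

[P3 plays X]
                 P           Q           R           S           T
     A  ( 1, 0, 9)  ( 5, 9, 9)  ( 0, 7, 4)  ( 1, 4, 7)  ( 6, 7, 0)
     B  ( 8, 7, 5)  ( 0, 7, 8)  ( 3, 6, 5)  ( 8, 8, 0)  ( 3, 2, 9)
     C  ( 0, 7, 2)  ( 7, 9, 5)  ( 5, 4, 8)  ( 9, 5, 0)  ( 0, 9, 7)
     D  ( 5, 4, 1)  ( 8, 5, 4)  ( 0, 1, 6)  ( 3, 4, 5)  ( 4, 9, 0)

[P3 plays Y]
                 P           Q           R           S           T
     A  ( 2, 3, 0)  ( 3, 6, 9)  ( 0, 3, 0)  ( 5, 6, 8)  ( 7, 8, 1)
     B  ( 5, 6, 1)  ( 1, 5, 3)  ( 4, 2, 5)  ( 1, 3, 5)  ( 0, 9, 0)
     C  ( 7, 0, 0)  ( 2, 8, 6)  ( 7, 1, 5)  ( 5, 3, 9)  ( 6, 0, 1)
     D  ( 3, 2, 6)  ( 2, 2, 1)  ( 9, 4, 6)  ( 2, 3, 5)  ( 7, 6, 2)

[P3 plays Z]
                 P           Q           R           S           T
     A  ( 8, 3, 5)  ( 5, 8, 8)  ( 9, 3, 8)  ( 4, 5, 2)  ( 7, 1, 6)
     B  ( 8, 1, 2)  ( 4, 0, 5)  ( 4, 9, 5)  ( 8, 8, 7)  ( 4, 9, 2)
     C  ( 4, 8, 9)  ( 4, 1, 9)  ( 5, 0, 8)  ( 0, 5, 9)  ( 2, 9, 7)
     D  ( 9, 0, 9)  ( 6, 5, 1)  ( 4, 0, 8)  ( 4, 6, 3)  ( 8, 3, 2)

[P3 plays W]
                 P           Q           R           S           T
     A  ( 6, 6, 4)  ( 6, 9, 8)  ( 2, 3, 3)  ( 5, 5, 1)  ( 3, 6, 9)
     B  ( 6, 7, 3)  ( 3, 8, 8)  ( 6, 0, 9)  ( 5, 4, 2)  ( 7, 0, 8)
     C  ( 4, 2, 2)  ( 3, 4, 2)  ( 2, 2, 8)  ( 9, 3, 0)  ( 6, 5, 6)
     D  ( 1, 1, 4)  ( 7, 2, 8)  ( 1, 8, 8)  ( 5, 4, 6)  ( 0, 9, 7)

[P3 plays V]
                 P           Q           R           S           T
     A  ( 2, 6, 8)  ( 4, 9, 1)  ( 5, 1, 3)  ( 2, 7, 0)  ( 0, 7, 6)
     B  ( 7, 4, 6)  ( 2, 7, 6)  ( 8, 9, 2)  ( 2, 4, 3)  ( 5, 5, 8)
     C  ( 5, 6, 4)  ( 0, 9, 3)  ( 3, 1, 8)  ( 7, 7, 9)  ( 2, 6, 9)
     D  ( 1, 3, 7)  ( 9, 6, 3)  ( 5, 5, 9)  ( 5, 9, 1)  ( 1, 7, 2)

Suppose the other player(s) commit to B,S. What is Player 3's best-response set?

u_3(X vs B,S) = 0
u_3(Y vs B,S) = 5
u_3(Z vs B,S) = 7
u_3(W vs B,S) = 2
u_3(V vs B,S) = 3
max payoff 7 at {Z}

P3 best: {Z}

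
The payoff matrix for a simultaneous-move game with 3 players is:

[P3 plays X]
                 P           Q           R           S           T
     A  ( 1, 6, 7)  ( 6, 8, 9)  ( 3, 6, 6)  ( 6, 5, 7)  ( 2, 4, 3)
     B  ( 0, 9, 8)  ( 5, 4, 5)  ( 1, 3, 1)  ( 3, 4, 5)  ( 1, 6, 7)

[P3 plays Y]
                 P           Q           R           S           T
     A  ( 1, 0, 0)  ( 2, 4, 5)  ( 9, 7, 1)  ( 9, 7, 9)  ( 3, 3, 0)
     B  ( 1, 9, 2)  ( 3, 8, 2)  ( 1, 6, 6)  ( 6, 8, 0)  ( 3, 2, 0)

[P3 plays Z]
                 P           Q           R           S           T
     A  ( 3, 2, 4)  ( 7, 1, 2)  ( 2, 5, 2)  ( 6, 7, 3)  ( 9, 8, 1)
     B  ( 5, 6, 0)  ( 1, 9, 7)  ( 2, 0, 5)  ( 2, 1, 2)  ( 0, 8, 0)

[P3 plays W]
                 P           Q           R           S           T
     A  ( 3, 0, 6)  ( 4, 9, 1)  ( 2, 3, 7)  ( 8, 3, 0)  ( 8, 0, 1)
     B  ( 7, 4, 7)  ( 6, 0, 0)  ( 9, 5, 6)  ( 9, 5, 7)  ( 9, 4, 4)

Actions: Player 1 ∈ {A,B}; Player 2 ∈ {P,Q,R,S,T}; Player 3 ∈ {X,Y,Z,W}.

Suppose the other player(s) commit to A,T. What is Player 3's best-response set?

BR_3 = {X}

u_3(X vs A,T) = 3
u_3(Y vs A,T) = 0
u_3(Z vs A,T) = 1
u_3(W vs A,T) = 1
max payoff 3 at {X}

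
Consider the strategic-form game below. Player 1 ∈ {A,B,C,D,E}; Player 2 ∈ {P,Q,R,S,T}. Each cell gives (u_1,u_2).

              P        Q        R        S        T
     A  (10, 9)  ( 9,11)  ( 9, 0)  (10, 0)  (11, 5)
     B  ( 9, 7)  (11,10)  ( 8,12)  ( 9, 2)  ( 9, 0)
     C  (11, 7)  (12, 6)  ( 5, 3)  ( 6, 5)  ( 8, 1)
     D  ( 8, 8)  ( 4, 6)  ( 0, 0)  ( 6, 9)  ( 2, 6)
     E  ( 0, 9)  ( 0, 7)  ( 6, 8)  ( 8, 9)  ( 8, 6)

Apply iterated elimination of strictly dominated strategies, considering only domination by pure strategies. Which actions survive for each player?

IESDS → P1:{A,B,C} P2:{P,Q,R}

P1 drop D (A beats it: P:10>8 Q:9>4 R:9>0 S:10>6 T:11>2)
P1 drop E (A beats it: P:10>0 Q:9>0 R:9>6 S:10>8 T:11>8)
P2 drop S (P beats it: A:9>0 B:7>2 C:7>5)
P2 drop T (P beats it: A:9>5 B:7>0 C:7>1)
P1→{A,B,C} P2→{P,Q,R}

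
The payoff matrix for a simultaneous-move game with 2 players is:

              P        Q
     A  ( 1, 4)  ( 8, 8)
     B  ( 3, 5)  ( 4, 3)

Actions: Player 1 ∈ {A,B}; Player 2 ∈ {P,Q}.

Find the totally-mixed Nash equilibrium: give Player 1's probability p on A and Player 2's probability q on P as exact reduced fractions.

p=1/3, q=2/3

P1 indiff ⇒ q·1+(1-q)·8 = q·3+(1-q)·4 ⇒ q(-2) = (1-q)(-4) ⇒ q = 2/3
P2 indiff ⇒ p·4+(1-p)·5 = p·8+(1-p)·3 ⇒ p(-4) = (1-p)(-2) ⇒ p = 1/3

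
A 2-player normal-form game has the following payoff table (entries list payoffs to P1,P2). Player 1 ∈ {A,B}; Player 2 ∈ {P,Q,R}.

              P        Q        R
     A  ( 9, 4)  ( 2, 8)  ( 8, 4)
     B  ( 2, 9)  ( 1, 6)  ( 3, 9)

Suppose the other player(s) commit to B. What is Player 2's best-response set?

argmax u_2 = {P,R}

u_2(P vs B) = 9
u_2(Q vs B) = 6
u_2(R vs B) = 9
max payoff 9 at {P,R}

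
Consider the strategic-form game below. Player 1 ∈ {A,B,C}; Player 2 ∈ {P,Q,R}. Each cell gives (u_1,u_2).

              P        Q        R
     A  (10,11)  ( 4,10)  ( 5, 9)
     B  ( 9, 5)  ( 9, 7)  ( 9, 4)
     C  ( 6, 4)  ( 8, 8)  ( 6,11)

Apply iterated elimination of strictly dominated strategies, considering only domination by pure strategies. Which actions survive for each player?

P1 drop C (B beats it: P:9>6 Q:9>8 R:9>6)
P2 drop R (P beats it: A:11>9 B:5>4)
P1→{A,B} P2→{P,Q}

Remaining: P1:{A,B} P2:{P,Q}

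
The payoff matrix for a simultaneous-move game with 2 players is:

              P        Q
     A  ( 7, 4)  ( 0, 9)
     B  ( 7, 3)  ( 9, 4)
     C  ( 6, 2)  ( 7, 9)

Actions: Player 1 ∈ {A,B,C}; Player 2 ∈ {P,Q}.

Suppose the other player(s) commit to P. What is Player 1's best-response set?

argmax u_1 = {A,B}

u_1(A vs P) = 7
u_1(B vs P) = 7
u_1(C vs P) = 6
max payoff 7 at {A,B}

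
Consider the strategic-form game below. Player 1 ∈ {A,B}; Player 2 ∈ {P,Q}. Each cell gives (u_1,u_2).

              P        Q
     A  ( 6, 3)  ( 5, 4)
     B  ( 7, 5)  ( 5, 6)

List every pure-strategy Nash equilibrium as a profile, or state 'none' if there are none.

(A,P): not NE [P1→B gives 7>6; P2→Q gives 4>3]
(A,Q): NE
(B,P): not NE [P2→Q gives 6>5]
(B,Q): NE

NE set: (A,Q), (B,Q)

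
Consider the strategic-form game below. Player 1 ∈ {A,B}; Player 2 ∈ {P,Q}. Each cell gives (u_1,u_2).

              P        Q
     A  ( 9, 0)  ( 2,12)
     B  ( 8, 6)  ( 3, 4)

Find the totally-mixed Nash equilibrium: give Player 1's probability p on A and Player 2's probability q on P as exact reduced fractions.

p=1/7, q=1/2

P1 indiff ⇒ q·9+(1-q)·2 = q·8+(1-q)·3 ⇒ q(1) = (1-q)(1) ⇒ q = 1/2
P2 indiff ⇒ p·0+(1-p)·6 = p·12+(1-p)·4 ⇒ p(-12) = (1-p)(-2) ⇒ p = 1/7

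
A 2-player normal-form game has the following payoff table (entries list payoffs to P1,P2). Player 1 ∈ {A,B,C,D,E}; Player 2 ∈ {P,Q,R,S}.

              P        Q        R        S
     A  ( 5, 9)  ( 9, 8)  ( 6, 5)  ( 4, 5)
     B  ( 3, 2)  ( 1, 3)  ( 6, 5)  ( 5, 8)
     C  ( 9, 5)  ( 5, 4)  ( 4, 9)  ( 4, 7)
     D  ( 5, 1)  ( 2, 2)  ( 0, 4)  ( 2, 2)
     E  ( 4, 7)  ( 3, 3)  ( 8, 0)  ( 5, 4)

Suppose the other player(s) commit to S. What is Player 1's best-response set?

argmax u_1 = {B,E}

u_1(A vs S) = 4
u_1(B vs S) = 5
u_1(C vs S) = 4
u_1(D vs S) = 2
u_1(E vs S) = 5
max payoff 5 at {B,E}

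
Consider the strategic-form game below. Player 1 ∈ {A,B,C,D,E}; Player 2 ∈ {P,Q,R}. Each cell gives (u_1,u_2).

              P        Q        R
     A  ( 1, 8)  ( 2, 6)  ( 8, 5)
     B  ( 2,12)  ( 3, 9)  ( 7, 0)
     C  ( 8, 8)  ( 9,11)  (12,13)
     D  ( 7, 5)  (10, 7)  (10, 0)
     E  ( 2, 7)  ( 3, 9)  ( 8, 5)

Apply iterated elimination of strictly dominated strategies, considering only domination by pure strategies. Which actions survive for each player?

Survivors P1:{C,D} P2:{Q,R}

P1 drop A (C beats it: P:8>1 Q:9>2 R:12>8)
P1 drop B (C beats it: P:8>2 Q:9>3 R:12>7)
P1 drop E (C beats it: P:8>2 Q:9>3 R:12>8)
P2 drop P (Q beats it: C:11>8 D:7>5)
P1→{C,D} P2→{Q,R}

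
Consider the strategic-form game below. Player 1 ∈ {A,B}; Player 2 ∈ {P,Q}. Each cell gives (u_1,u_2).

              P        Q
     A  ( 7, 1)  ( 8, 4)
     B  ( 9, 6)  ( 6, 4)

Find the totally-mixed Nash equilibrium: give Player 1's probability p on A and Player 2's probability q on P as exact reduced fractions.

P1 indiff ⇒ q·7+(1-q)·8 = q·9+(1-q)·6 ⇒ q(-2) = (1-q)(-2) ⇒ q = 1/2
P2 indiff ⇒ p·1+(1-p)·6 = p·4+(1-p)·4 ⇒ p(-3) = (1-p)(-2) ⇒ p = 2/5

p=2/5, q=1/2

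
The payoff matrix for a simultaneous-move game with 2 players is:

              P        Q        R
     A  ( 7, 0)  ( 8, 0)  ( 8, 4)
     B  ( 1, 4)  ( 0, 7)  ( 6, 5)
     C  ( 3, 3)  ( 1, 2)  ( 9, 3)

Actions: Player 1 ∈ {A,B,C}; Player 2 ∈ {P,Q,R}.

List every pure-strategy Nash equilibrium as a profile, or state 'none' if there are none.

(A,P): not NE [P2→R gives 4>0]
(A,Q): not NE [P2→R gives 4>0]
(A,R): not NE [P1→C gives 9>8]
(B,P): not NE [P1→A gives 7>1; P2→Q gives 7>4]
(B,Q): not NE [P1→A gives 8>0]
(B,R): not NE [P1→C gives 9>6; P2→Q gives 7>5]
(C,P): not NE [P1→A gives 7>3]
(C,Q): not NE [P1→A gives 8>1; P2→R gives 3>2]
(C,R): NE

PSNE = {(C,R)}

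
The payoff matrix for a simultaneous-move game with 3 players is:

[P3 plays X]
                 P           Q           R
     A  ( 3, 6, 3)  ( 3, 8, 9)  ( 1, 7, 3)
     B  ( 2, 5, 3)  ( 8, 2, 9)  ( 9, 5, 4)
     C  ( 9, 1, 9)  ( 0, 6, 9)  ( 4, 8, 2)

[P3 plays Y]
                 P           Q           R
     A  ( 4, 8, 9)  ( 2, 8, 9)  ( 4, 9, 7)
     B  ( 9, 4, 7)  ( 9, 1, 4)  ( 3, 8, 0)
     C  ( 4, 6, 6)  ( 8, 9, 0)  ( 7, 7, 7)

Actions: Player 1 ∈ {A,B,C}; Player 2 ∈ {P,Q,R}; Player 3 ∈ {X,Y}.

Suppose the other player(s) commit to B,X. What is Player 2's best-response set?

P2 best: {P,R}

u_2(P vs B,X) = 5
u_2(Q vs B,X) = 2
u_2(R vs B,X) = 5
max payoff 5 at {P,R}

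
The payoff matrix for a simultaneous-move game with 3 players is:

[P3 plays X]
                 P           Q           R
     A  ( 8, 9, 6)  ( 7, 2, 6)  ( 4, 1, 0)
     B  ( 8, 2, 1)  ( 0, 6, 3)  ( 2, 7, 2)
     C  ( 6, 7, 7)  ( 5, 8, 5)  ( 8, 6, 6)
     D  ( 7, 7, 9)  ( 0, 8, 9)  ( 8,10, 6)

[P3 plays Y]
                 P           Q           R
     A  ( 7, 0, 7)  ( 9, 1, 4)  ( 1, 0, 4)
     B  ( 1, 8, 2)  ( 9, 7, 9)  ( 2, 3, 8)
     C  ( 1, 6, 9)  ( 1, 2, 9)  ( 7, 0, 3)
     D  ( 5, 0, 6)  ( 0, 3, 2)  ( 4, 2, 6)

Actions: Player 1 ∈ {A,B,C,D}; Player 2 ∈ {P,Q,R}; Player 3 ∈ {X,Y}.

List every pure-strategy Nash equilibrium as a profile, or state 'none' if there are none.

NE set: (D,R,X)

(A,P,X): not NE [P3→Y gives 7>6]
(A,P,Y): not NE [P2→Q gives 1>0]
(A,Q,X): not NE [P2→P gives 9>2]
(A,Q,Y): not NE [P3→X gives 6>4]
(A,R,X): not NE [P1→D gives 8>4; P2→P gives 9>1; P3→Y gives 4>0]
(A,R,Y): not NE [P1→C gives 7>1; P2→Q gives 1>0]
(B,P,X): not NE [P2→R gives 7>2; P3→Y gives 2>1]
(B,P,Y): not NE [P1→A gives 7>1]
(B,Q,X): not NE [P1→A gives 7>0; P2→R gives 7>6; P3→Y gives 9>3]
(B,Q,Y): not NE [P2→P gives 8>7]
(B,R,X): not NE [P1→D gives 8>2; P3→Y gives 8>2]
(B,R,Y): not NE [P1→C gives 7>2; P2→P gives 8>3]
(C,P,X): not NE [P1→B gives 8>6; P2→Q gives 8>7; P3→Y gives 9>7]
(C,P,Y): not NE [P1→A gives 7>1]
(C,Q,X): not NE [P1→A gives 7>5; P3→Y gives 9>5]
(C,Q,Y): not NE [P1→B gives 9>1; P2→P gives 6>2]
(C,R,X): not NE [P2→Q gives 8>6]
(C,R,Y): not NE [P2→P gives 6>0; P3→X gives 6>3]
(D,P,X): not NE [P1→B gives 8>7; P2→R gives 10>7]
(D,P,Y): not NE [P1→A gives 7>5; P2→Q gives 3>0; P3→X gives 9>6]
(D,Q,X): not NE [P1→A gives 7>0; P2→R gives 10>8]
(D,Q,Y): not NE [P1→B gives 9>0; P3→X gives 9>2]
(D,R,X): NE
(D,R,Y): not NE [P1→C gives 7>4; P2→Q gives 3>2]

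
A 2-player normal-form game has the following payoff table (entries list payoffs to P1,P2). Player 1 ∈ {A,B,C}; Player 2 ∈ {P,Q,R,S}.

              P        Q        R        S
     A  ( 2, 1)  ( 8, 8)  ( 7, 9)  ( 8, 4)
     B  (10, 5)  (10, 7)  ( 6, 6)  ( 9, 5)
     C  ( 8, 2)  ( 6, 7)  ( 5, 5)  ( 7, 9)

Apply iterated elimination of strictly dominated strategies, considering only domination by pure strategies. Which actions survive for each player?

Survivors P1:{A,B} P2:{Q,R}

P1 drop C (B beats it: P:10>8 Q:10>6 R:6>5 S:9>7)
P2 drop P (Q beats it: A:8>1 B:7>5)
P2 drop S (Q beats it: A:8>4 B:7>5)
P1→{A,B} P2→{Q,R}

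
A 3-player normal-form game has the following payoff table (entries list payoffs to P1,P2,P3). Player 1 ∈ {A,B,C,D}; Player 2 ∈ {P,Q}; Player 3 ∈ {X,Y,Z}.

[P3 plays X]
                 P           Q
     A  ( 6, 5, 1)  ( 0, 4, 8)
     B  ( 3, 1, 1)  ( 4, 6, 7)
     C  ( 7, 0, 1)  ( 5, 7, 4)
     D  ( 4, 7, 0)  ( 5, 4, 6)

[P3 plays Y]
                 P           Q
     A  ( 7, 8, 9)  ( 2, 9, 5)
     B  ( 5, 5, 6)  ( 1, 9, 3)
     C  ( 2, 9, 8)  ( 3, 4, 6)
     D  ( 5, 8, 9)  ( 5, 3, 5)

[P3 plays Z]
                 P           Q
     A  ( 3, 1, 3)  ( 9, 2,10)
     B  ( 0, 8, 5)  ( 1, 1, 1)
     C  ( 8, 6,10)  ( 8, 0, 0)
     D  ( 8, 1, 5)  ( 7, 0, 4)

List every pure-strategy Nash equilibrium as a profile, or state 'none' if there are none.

PSNE = {(A,Q,Z), (C,P,Z)}

(A,P,X): not NE [P1→C gives 7>6; P3→Y gives 9>1]
(A,P,Y): not NE [P2→Q gives 9>8]
(A,P,Z): not NE [P1→D gives 8>3; P2→Q gives 2>1; P3→Y gives 9>3]
(A,Q,X): not NE [P1→D gives 5>0; P2→P gives 5>4; P3→Z gives 10>8]
(A,Q,Y): not NE [P1→D gives 5>2; P3→Z gives 10>5]
(A,Q,Z): NE
(B,P,X): not NE [P1→C gives 7>3; P2→Q gives 6>1; P3→Y gives 6>1]
(B,P,Y): not NE [P1→A gives 7>5; P2→Q gives 9>5]
(B,P,Z): not NE [P1→D gives 8>0; P3→Y gives 6>5]
(B,Q,X): not NE [P1→D gives 5>4]
(B,Q,Y): not NE [P1→D gives 5>1; P3→X gives 7>3]
(B,Q,Z): not NE [P1→A gives 9>1; P2→P gives 8>1; P3→X gives 7>1]
(C,P,X): not NE [P2→Q gives 7>0; P3→Z gives 10>1]
(C,P,Y): not NE [P1→A gives 7>2; P3→Z gives 10>8]
(C,P,Z): NE
(C,Q,X): not NE [P3→Y gives 6>4]
(C,Q,Y): not NE [P1→D gives 5>3; P2→P gives 9>4]
(C,Q,Z): not NE [P1→A gives 9>8; P2→P gives 6>0; P3→Y gives 6>0]
(D,P,X): not NE [P1→C gives 7>4; P3→Y gives 9>0]
(D,P,Y): not NE [P1→A gives 7>5]
(D,P,Z): not NE [P3→Y gives 9>5]
(D,Q,X): not NE [P2→P gives 7>4]
(D,Q,Y): not NE [P2→P gives 8>3; P3→X gives 6>5]
(D,Q,Z): not NE [P1→A gives 9>7; P2→P gives 1>0; P3→X gives 6>4]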